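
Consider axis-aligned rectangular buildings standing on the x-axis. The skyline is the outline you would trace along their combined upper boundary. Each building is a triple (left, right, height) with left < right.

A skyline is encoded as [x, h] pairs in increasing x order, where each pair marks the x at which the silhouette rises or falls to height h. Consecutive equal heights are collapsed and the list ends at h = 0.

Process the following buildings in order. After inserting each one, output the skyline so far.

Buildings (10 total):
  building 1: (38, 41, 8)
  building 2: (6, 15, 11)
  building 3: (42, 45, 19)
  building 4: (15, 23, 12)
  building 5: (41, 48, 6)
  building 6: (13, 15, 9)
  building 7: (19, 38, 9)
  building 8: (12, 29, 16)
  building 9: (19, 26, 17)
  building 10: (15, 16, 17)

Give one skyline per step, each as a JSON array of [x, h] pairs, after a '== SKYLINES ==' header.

== SKYLINES ==
[[38,8],[41,0]]
[[6,11],[15,0],[38,8],[41,0]]
[[6,11],[15,0],[38,8],[41,0],[42,19],[45,0]]
[[6,11],[15,12],[23,0],[38,8],[41,0],[42,19],[45,0]]
[[6,11],[15,12],[23,0],[38,8],[41,6],[42,19],[45,6],[48,0]]
[[6,11],[15,12],[23,0],[38,8],[41,6],[42,19],[45,6],[48,0]]
[[6,11],[15,12],[23,9],[38,8],[41,6],[42,19],[45,6],[48,0]]
[[6,11],[12,16],[29,9],[38,8],[41,6],[42,19],[45,6],[48,0]]
[[6,11],[12,16],[19,17],[26,16],[29,9],[38,8],[41,6],[42,19],[45,6],[48,0]]
[[6,11],[12,16],[15,17],[16,16],[19,17],[26,16],[29,9],[38,8],[41,6],[42,19],[45,6],[48,0]]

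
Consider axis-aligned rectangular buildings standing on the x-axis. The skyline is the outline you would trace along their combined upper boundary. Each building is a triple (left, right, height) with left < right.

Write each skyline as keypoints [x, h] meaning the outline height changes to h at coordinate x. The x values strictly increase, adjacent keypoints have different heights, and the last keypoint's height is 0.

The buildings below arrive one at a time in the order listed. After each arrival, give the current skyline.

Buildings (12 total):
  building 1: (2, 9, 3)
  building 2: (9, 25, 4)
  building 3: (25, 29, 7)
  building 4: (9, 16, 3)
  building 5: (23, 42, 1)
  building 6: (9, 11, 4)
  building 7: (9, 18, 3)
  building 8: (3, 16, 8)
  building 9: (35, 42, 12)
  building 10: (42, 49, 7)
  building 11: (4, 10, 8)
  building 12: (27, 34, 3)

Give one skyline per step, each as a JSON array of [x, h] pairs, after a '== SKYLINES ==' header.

== SKYLINES ==
[[2,3],[9,0]]
[[2,3],[9,4],[25,0]]
[[2,3],[9,4],[25,7],[29,0]]
[[2,3],[9,4],[25,7],[29,0]]
[[2,3],[9,4],[25,7],[29,1],[42,0]]
[[2,3],[9,4],[25,7],[29,1],[42,0]]
[[2,3],[9,4],[25,7],[29,1],[42,0]]
[[2,3],[3,8],[16,4],[25,7],[29,1],[42,0]]
[[2,3],[3,8],[16,4],[25,7],[29,1],[35,12],[42,0]]
[[2,3],[3,8],[16,4],[25,7],[29,1],[35,12],[42,7],[49,0]]
[[2,3],[3,8],[16,4],[25,7],[29,1],[35,12],[42,7],[49,0]]
[[2,3],[3,8],[16,4],[25,7],[29,3],[34,1],[35,12],[42,7],[49,0]]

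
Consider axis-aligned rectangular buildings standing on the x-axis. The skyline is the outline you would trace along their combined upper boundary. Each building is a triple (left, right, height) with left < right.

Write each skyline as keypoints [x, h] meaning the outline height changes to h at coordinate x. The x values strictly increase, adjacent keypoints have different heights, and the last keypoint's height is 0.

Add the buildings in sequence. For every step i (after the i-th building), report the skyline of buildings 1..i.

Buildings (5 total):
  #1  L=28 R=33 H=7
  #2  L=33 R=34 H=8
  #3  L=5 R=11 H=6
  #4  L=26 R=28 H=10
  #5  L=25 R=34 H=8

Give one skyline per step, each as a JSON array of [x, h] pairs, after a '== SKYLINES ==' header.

== SKYLINES ==
[[28,7],[33,0]]
[[28,7],[33,8],[34,0]]
[[5,6],[11,0],[28,7],[33,8],[34,0]]
[[5,6],[11,0],[26,10],[28,7],[33,8],[34,0]]
[[5,6],[11,0],[25,8],[26,10],[28,8],[34,0]]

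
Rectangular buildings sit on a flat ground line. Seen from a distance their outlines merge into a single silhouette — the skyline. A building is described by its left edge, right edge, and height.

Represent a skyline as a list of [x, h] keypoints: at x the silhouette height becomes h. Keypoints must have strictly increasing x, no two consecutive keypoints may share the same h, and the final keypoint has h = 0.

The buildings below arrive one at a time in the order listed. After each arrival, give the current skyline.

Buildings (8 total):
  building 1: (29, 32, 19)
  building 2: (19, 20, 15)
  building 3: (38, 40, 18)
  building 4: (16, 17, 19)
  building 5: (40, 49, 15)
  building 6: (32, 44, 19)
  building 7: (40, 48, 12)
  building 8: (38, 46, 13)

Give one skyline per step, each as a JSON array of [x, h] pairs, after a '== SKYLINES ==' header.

== SKYLINES ==
[[29,19],[32,0]]
[[19,15],[20,0],[29,19],[32,0]]
[[19,15],[20,0],[29,19],[32,0],[38,18],[40,0]]
[[16,19],[17,0],[19,15],[20,0],[29,19],[32,0],[38,18],[40,0]]
[[16,19],[17,0],[19,15],[20,0],[29,19],[32,0],[38,18],[40,15],[49,0]]
[[16,19],[17,0],[19,15],[20,0],[29,19],[44,15],[49,0]]
[[16,19],[17,0],[19,15],[20,0],[29,19],[44,15],[49,0]]
[[16,19],[17,0],[19,15],[20,0],[29,19],[44,15],[49,0]]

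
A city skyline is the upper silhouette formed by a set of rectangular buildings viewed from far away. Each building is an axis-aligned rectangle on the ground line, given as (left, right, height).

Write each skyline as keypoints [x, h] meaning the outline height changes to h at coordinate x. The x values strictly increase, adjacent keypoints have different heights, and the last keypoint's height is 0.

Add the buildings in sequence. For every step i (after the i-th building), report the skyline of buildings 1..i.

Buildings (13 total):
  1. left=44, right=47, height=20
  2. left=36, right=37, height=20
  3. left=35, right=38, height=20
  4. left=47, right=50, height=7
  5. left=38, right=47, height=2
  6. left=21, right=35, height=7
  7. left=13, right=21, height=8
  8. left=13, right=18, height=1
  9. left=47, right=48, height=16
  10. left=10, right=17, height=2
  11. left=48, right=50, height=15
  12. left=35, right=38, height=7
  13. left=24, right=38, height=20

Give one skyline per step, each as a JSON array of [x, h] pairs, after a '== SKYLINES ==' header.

== SKYLINES ==
[[44,20],[47,0]]
[[36,20],[37,0],[44,20],[47,0]]
[[35,20],[38,0],[44,20],[47,0]]
[[35,20],[38,0],[44,20],[47,7],[50,0]]
[[35,20],[38,2],[44,20],[47,7],[50,0]]
[[21,7],[35,20],[38,2],[44,20],[47,7],[50,0]]
[[13,8],[21,7],[35,20],[38,2],[44,20],[47,7],[50,0]]
[[13,8],[21,7],[35,20],[38,2],[44,20],[47,7],[50,0]]
[[13,8],[21,7],[35,20],[38,2],[44,20],[47,16],[48,7],[50,0]]
[[10,2],[13,8],[21,7],[35,20],[38,2],[44,20],[47,16],[48,7],[50,0]]
[[10,2],[13,8],[21,7],[35,20],[38,2],[44,20],[47,16],[48,15],[50,0]]
[[10,2],[13,8],[21,7],[35,20],[38,2],[44,20],[47,16],[48,15],[50,0]]
[[10,2],[13,8],[21,7],[24,20],[38,2],[44,20],[47,16],[48,15],[50,0]]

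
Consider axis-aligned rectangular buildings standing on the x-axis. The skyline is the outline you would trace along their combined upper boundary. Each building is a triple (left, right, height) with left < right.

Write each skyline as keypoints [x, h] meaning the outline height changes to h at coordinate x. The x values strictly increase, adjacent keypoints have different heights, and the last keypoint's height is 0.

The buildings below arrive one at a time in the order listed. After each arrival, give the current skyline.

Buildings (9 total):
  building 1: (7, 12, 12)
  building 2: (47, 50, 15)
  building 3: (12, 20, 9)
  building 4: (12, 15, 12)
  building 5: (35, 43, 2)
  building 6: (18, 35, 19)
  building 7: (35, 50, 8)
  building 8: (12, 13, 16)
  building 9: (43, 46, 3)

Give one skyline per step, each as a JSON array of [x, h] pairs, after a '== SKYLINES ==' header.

== SKYLINES ==
[[7,12],[12,0]]
[[7,12],[12,0],[47,15],[50,0]]
[[7,12],[12,9],[20,0],[47,15],[50,0]]
[[7,12],[15,9],[20,0],[47,15],[50,0]]
[[7,12],[15,9],[20,0],[35,2],[43,0],[47,15],[50,0]]
[[7,12],[15,9],[18,19],[35,2],[43,0],[47,15],[50,0]]
[[7,12],[15,9],[18,19],[35,8],[47,15],[50,0]]
[[7,12],[12,16],[13,12],[15,9],[18,19],[35,8],[47,15],[50,0]]
[[7,12],[12,16],[13,12],[15,9],[18,19],[35,8],[47,15],[50,0]]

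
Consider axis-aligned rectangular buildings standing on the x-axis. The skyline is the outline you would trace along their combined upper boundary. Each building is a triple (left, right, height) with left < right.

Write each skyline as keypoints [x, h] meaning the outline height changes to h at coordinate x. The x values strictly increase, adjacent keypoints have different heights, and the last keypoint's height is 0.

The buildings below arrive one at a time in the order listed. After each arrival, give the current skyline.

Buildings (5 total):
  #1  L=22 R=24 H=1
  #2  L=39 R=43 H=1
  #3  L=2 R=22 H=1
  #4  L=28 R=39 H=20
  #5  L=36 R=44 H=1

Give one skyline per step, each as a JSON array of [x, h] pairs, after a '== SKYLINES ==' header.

== SKYLINES ==
[[22,1],[24,0]]
[[22,1],[24,0],[39,1],[43,0]]
[[2,1],[24,0],[39,1],[43,0]]
[[2,1],[24,0],[28,20],[39,1],[43,0]]
[[2,1],[24,0],[28,20],[39,1],[44,0]]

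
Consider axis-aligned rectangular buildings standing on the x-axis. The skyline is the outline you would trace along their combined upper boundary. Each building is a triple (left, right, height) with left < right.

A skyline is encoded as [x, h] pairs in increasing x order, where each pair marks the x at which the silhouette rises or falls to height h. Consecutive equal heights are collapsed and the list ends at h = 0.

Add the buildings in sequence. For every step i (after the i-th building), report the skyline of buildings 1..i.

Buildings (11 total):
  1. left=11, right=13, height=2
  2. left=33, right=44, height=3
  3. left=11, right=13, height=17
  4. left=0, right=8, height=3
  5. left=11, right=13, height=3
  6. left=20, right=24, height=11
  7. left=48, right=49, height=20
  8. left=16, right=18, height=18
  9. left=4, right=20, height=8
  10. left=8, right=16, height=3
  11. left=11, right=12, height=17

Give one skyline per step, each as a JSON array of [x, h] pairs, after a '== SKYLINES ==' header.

== SKYLINES ==
[[11,2],[13,0]]
[[11,2],[13,0],[33,3],[44,0]]
[[11,17],[13,0],[33,3],[44,0]]
[[0,3],[8,0],[11,17],[13,0],[33,3],[44,0]]
[[0,3],[8,0],[11,17],[13,0],[33,3],[44,0]]
[[0,3],[8,0],[11,17],[13,0],[20,11],[24,0],[33,3],[44,0]]
[[0,3],[8,0],[11,17],[13,0],[20,11],[24,0],[33,3],[44,0],[48,20],[49,0]]
[[0,3],[8,0],[11,17],[13,0],[16,18],[18,0],[20,11],[24,0],[33,3],[44,0],[48,20],[49,0]]
[[0,3],[4,8],[11,17],[13,8],[16,18],[18,8],[20,11],[24,0],[33,3],[44,0],[48,20],[49,0]]
[[0,3],[4,8],[11,17],[13,8],[16,18],[18,8],[20,11],[24,0],[33,3],[44,0],[48,20],[49,0]]
[[0,3],[4,8],[11,17],[13,8],[16,18],[18,8],[20,11],[24,0],[33,3],[44,0],[48,20],[49,0]]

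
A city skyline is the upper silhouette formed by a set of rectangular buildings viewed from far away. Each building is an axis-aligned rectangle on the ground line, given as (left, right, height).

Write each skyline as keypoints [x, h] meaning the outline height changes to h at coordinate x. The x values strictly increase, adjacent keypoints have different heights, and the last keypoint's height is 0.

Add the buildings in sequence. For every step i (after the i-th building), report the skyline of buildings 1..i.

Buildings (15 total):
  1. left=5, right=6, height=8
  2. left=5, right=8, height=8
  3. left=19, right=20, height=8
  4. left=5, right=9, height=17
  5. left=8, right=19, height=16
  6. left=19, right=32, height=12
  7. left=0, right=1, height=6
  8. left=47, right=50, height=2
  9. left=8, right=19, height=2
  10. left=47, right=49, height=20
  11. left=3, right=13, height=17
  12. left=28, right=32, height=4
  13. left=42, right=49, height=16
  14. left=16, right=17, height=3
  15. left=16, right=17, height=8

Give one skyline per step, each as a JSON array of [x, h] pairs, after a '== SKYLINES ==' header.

== SKYLINES ==
[[5,8],[6,0]]
[[5,8],[8,0]]
[[5,8],[8,0],[19,8],[20,0]]
[[5,17],[9,0],[19,8],[20,0]]
[[5,17],[9,16],[19,8],[20,0]]
[[5,17],[9,16],[19,12],[32,0]]
[[0,6],[1,0],[5,17],[9,16],[19,12],[32,0]]
[[0,6],[1,0],[5,17],[9,16],[19,12],[32,0],[47,2],[50,0]]
[[0,6],[1,0],[5,17],[9,16],[19,12],[32,0],[47,2],[50,0]]
[[0,6],[1,0],[5,17],[9,16],[19,12],[32,0],[47,20],[49,2],[50,0]]
[[0,6],[1,0],[3,17],[13,16],[19,12],[32,0],[47,20],[49,2],[50,0]]
[[0,6],[1,0],[3,17],[13,16],[19,12],[32,0],[47,20],[49,2],[50,0]]
[[0,6],[1,0],[3,17],[13,16],[19,12],[32,0],[42,16],[47,20],[49,2],[50,0]]
[[0,6],[1,0],[3,17],[13,16],[19,12],[32,0],[42,16],[47,20],[49,2],[50,0]]
[[0,6],[1,0],[3,17],[13,16],[19,12],[32,0],[42,16],[47,20],[49,2],[50,0]]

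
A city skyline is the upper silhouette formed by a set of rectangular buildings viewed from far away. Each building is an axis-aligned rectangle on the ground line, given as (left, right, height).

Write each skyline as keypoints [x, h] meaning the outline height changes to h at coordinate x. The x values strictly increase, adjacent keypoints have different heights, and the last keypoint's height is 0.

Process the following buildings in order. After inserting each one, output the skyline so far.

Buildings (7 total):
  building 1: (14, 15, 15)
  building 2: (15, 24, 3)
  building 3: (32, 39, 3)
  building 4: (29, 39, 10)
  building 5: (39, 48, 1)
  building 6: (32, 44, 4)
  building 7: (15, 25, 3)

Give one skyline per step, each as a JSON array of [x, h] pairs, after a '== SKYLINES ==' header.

== SKYLINES ==
[[14,15],[15,0]]
[[14,15],[15,3],[24,0]]
[[14,15],[15,3],[24,0],[32,3],[39,0]]
[[14,15],[15,3],[24,0],[29,10],[39,0]]
[[14,15],[15,3],[24,0],[29,10],[39,1],[48,0]]
[[14,15],[15,3],[24,0],[29,10],[39,4],[44,1],[48,0]]
[[14,15],[15,3],[25,0],[29,10],[39,4],[44,1],[48,0]]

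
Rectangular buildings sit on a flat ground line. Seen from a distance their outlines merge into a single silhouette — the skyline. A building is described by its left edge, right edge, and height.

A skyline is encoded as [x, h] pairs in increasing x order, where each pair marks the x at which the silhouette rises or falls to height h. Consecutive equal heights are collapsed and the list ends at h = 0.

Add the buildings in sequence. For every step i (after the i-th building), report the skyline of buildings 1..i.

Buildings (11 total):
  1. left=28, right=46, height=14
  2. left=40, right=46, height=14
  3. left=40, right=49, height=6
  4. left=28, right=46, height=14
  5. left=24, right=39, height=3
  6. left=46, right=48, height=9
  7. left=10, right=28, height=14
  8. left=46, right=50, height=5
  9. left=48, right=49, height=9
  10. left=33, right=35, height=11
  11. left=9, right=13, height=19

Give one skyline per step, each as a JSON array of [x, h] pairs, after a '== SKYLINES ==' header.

== SKYLINES ==
[[28,14],[46,0]]
[[28,14],[46,0]]
[[28,14],[46,6],[49,0]]
[[28,14],[46,6],[49,0]]
[[24,3],[28,14],[46,6],[49,0]]
[[24,3],[28,14],[46,9],[48,6],[49,0]]
[[10,14],[46,9],[48,6],[49,0]]
[[10,14],[46,9],[48,6],[49,5],[50,0]]
[[10,14],[46,9],[49,5],[50,0]]
[[10,14],[46,9],[49,5],[50,0]]
[[9,19],[13,14],[46,9],[49,5],[50,0]]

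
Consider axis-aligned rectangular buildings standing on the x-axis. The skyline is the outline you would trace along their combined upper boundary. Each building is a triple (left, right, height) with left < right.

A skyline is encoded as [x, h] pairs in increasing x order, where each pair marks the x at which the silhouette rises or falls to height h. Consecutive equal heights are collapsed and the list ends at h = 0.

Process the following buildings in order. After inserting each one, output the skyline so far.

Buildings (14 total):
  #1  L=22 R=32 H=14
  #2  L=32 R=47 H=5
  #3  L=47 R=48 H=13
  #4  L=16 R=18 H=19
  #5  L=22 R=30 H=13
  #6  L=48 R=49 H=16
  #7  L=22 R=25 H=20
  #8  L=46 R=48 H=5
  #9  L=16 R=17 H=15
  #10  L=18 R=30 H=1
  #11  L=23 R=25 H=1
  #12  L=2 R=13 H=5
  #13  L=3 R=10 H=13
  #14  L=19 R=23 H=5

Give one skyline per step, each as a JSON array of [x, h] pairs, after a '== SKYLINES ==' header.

== SKYLINES ==
[[22,14],[32,0]]
[[22,14],[32,5],[47,0]]
[[22,14],[32,5],[47,13],[48,0]]
[[16,19],[18,0],[22,14],[32,5],[47,13],[48,0]]
[[16,19],[18,0],[22,14],[32,5],[47,13],[48,0]]
[[16,19],[18,0],[22,14],[32,5],[47,13],[48,16],[49,0]]
[[16,19],[18,0],[22,20],[25,14],[32,5],[47,13],[48,16],[49,0]]
[[16,19],[18,0],[22,20],[25,14],[32,5],[47,13],[48,16],[49,0]]
[[16,19],[18,0],[22,20],[25,14],[32,5],[47,13],[48,16],[49,0]]
[[16,19],[18,1],[22,20],[25,14],[32,5],[47,13],[48,16],[49,0]]
[[16,19],[18,1],[22,20],[25,14],[32,5],[47,13],[48,16],[49,0]]
[[2,5],[13,0],[16,19],[18,1],[22,20],[25,14],[32,5],[47,13],[48,16],[49,0]]
[[2,5],[3,13],[10,5],[13,0],[16,19],[18,1],[22,20],[25,14],[32,5],[47,13],[48,16],[49,0]]
[[2,5],[3,13],[10,5],[13,0],[16,19],[18,1],[19,5],[22,20],[25,14],[32,5],[47,13],[48,16],[49,0]]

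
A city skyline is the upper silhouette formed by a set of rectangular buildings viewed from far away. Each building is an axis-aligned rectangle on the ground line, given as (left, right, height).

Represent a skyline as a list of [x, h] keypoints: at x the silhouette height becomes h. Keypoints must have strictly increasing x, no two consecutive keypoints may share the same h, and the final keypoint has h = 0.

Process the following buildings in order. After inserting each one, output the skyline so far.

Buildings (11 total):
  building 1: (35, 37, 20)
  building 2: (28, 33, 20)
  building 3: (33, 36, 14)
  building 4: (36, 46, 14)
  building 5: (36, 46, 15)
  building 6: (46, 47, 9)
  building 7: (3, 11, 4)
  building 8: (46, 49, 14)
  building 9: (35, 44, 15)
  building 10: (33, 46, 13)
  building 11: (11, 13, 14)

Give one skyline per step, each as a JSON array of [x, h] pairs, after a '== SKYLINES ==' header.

== SKYLINES ==
[[35,20],[37,0]]
[[28,20],[33,0],[35,20],[37,0]]
[[28,20],[33,14],[35,20],[37,0]]
[[28,20],[33,14],[35,20],[37,14],[46,0]]
[[28,20],[33,14],[35,20],[37,15],[46,0]]
[[28,20],[33,14],[35,20],[37,15],[46,9],[47,0]]
[[3,4],[11,0],[28,20],[33,14],[35,20],[37,15],[46,9],[47,0]]
[[3,4],[11,0],[28,20],[33,14],[35,20],[37,15],[46,14],[49,0]]
[[3,4],[11,0],[28,20],[33,14],[35,20],[37,15],[46,14],[49,0]]
[[3,4],[11,0],[28,20],[33,14],[35,20],[37,15],[46,14],[49,0]]
[[3,4],[11,14],[13,0],[28,20],[33,14],[35,20],[37,15],[46,14],[49,0]]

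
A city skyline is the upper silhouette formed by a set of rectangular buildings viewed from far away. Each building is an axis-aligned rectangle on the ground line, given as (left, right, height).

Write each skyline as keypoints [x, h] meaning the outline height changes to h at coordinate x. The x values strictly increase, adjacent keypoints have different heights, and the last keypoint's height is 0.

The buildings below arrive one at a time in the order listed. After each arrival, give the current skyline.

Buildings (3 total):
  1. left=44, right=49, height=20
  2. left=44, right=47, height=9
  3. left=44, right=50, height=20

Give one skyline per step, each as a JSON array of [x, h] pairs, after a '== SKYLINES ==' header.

== SKYLINES ==
[[44,20],[49,0]]
[[44,20],[49,0]]
[[44,20],[50,0]]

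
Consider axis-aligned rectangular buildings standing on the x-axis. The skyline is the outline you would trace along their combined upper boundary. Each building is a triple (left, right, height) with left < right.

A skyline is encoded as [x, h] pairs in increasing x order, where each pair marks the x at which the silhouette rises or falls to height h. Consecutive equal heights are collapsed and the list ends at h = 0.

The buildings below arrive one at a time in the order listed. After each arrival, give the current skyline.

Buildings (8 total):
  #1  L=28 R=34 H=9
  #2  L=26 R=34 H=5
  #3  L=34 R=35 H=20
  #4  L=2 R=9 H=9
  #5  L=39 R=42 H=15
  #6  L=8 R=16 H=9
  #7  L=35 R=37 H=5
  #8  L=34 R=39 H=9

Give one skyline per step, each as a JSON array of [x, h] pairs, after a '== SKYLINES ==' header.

== SKYLINES ==
[[28,9],[34,0]]
[[26,5],[28,9],[34,0]]
[[26,5],[28,9],[34,20],[35,0]]
[[2,9],[9,0],[26,5],[28,9],[34,20],[35,0]]
[[2,9],[9,0],[26,5],[28,9],[34,20],[35,0],[39,15],[42,0]]
[[2,9],[16,0],[26,5],[28,9],[34,20],[35,0],[39,15],[42,0]]
[[2,9],[16,0],[26,5],[28,9],[34,20],[35,5],[37,0],[39,15],[42,0]]
[[2,9],[16,0],[26,5],[28,9],[34,20],[35,9],[39,15],[42,0]]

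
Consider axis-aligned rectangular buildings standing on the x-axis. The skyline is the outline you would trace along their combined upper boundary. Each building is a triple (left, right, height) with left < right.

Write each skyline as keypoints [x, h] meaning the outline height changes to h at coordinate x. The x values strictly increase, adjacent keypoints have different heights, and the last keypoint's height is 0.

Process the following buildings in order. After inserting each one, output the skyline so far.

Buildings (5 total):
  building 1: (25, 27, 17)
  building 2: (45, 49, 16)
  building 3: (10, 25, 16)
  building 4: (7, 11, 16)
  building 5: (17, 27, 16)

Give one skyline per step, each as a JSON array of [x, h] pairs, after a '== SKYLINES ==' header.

== SKYLINES ==
[[25,17],[27,0]]
[[25,17],[27,0],[45,16],[49,0]]
[[10,16],[25,17],[27,0],[45,16],[49,0]]
[[7,16],[25,17],[27,0],[45,16],[49,0]]
[[7,16],[25,17],[27,0],[45,16],[49,0]]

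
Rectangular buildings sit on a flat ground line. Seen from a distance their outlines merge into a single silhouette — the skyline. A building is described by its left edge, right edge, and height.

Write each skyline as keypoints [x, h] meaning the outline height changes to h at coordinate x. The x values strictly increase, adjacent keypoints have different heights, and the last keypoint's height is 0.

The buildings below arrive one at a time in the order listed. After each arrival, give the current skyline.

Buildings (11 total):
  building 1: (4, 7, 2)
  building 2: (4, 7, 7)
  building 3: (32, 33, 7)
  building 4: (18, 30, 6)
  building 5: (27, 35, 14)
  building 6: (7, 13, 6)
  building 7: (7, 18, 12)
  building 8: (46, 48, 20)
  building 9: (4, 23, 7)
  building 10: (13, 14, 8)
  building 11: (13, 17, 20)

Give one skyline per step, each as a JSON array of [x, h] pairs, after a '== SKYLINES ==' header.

== SKYLINES ==
[[4,2],[7,0]]
[[4,7],[7,0]]
[[4,7],[7,0],[32,7],[33,0]]
[[4,7],[7,0],[18,6],[30,0],[32,7],[33,0]]
[[4,7],[7,0],[18,6],[27,14],[35,0]]
[[4,7],[7,6],[13,0],[18,6],[27,14],[35,0]]
[[4,7],[7,12],[18,6],[27,14],[35,0]]
[[4,7],[7,12],[18,6],[27,14],[35,0],[46,20],[48,0]]
[[4,7],[7,12],[18,7],[23,6],[27,14],[35,0],[46,20],[48,0]]
[[4,7],[7,12],[18,7],[23,6],[27,14],[35,0],[46,20],[48,0]]
[[4,7],[7,12],[13,20],[17,12],[18,7],[23,6],[27,14],[35,0],[46,20],[48,0]]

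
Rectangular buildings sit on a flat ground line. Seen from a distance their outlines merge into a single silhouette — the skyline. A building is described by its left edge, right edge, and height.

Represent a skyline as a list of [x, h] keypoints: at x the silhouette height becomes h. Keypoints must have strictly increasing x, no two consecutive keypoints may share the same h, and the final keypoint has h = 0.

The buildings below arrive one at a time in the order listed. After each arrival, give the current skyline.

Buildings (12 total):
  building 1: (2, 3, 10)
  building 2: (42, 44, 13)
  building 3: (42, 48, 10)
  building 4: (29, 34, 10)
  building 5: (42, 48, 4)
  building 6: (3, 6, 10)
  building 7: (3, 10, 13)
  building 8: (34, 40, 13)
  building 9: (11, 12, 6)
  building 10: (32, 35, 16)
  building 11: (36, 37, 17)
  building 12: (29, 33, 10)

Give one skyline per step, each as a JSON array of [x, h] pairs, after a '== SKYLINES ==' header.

== SKYLINES ==
[[2,10],[3,0]]
[[2,10],[3,0],[42,13],[44,0]]
[[2,10],[3,0],[42,13],[44,10],[48,0]]
[[2,10],[3,0],[29,10],[34,0],[42,13],[44,10],[48,0]]
[[2,10],[3,0],[29,10],[34,0],[42,13],[44,10],[48,0]]
[[2,10],[6,0],[29,10],[34,0],[42,13],[44,10],[48,0]]
[[2,10],[3,13],[10,0],[29,10],[34,0],[42,13],[44,10],[48,0]]
[[2,10],[3,13],[10,0],[29,10],[34,13],[40,0],[42,13],[44,10],[48,0]]
[[2,10],[3,13],[10,0],[11,6],[12,0],[29,10],[34,13],[40,0],[42,13],[44,10],[48,0]]
[[2,10],[3,13],[10,0],[11,6],[12,0],[29,10],[32,16],[35,13],[40,0],[42,13],[44,10],[48,0]]
[[2,10],[3,13],[10,0],[11,6],[12,0],[29,10],[32,16],[35,13],[36,17],[37,13],[40,0],[42,13],[44,10],[48,0]]
[[2,10],[3,13],[10,0],[11,6],[12,0],[29,10],[32,16],[35,13],[36,17],[37,13],[40,0],[42,13],[44,10],[48,0]]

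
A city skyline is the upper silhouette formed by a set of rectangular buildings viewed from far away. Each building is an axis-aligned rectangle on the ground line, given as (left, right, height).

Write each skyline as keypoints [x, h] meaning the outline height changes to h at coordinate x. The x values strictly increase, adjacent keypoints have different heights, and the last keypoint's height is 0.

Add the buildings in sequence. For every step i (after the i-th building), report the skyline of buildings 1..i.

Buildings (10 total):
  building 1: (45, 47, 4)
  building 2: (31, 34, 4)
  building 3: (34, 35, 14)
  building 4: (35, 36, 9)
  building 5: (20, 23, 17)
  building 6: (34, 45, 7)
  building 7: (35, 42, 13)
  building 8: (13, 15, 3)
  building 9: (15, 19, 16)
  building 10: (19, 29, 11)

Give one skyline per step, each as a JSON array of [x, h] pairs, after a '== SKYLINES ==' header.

== SKYLINES ==
[[45,4],[47,0]]
[[31,4],[34,0],[45,4],[47,0]]
[[31,4],[34,14],[35,0],[45,4],[47,0]]
[[31,4],[34,14],[35,9],[36,0],[45,4],[47,0]]
[[20,17],[23,0],[31,4],[34,14],[35,9],[36,0],[45,4],[47,0]]
[[20,17],[23,0],[31,4],[34,14],[35,9],[36,7],[45,4],[47,0]]
[[20,17],[23,0],[31,4],[34,14],[35,13],[42,7],[45,4],[47,0]]
[[13,3],[15,0],[20,17],[23,0],[31,4],[34,14],[35,13],[42,7],[45,4],[47,0]]
[[13,3],[15,16],[19,0],[20,17],[23,0],[31,4],[34,14],[35,13],[42,7],[45,4],[47,0]]
[[13,3],[15,16],[19,11],[20,17],[23,11],[29,0],[31,4],[34,14],[35,13],[42,7],[45,4],[47,0]]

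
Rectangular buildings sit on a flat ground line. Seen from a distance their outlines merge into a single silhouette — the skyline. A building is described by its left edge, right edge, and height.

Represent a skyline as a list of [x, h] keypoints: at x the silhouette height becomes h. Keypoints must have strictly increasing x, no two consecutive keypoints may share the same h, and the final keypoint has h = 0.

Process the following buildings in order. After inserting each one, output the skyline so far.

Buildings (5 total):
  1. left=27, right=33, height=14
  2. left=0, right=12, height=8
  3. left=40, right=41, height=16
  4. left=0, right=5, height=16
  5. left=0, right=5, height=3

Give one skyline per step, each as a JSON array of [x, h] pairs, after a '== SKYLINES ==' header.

== SKYLINES ==
[[27,14],[33,0]]
[[0,8],[12,0],[27,14],[33,0]]
[[0,8],[12,0],[27,14],[33,0],[40,16],[41,0]]
[[0,16],[5,8],[12,0],[27,14],[33,0],[40,16],[41,0]]
[[0,16],[5,8],[12,0],[27,14],[33,0],[40,16],[41,0]]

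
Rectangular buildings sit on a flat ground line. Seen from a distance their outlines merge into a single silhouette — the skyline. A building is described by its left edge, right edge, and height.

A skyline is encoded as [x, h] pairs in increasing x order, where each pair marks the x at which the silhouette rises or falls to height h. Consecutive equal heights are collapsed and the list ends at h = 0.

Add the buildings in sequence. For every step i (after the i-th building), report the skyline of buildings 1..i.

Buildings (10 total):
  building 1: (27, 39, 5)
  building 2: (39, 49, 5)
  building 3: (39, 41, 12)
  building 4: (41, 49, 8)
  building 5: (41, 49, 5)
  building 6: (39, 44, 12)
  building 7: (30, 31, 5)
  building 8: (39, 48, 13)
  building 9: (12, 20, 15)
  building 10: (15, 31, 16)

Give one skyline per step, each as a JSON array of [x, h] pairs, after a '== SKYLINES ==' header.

== SKYLINES ==
[[27,5],[39,0]]
[[27,5],[49,0]]
[[27,5],[39,12],[41,5],[49,0]]
[[27,5],[39,12],[41,8],[49,0]]
[[27,5],[39,12],[41,8],[49,0]]
[[27,5],[39,12],[44,8],[49,0]]
[[27,5],[39,12],[44,8],[49,0]]
[[27,5],[39,13],[48,8],[49,0]]
[[12,15],[20,0],[27,5],[39,13],[48,8],[49,0]]
[[12,15],[15,16],[31,5],[39,13],[48,8],[49,0]]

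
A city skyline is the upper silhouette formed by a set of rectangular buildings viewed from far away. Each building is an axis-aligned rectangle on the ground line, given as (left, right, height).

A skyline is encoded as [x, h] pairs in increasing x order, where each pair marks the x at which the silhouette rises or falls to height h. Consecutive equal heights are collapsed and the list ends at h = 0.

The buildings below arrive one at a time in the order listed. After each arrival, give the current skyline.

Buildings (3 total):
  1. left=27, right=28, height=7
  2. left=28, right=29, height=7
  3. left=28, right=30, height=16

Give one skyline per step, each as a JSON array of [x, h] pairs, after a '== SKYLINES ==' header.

== SKYLINES ==
[[27,7],[28,0]]
[[27,7],[29,0]]
[[27,7],[28,16],[30,0]]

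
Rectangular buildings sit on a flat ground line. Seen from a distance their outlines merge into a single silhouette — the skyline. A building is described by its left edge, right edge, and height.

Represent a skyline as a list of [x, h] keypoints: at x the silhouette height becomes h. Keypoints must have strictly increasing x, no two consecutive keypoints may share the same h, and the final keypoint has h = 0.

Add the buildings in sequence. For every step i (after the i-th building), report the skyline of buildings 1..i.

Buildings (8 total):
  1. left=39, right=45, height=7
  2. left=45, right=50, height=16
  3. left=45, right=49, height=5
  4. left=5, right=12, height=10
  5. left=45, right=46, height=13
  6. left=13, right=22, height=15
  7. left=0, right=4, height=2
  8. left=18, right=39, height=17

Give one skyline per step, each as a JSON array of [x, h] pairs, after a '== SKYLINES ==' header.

== SKYLINES ==
[[39,7],[45,0]]
[[39,7],[45,16],[50,0]]
[[39,7],[45,16],[50,0]]
[[5,10],[12,0],[39,7],[45,16],[50,0]]
[[5,10],[12,0],[39,7],[45,16],[50,0]]
[[5,10],[12,0],[13,15],[22,0],[39,7],[45,16],[50,0]]
[[0,2],[4,0],[5,10],[12,0],[13,15],[22,0],[39,7],[45,16],[50,0]]
[[0,2],[4,0],[5,10],[12,0],[13,15],[18,17],[39,7],[45,16],[50,0]]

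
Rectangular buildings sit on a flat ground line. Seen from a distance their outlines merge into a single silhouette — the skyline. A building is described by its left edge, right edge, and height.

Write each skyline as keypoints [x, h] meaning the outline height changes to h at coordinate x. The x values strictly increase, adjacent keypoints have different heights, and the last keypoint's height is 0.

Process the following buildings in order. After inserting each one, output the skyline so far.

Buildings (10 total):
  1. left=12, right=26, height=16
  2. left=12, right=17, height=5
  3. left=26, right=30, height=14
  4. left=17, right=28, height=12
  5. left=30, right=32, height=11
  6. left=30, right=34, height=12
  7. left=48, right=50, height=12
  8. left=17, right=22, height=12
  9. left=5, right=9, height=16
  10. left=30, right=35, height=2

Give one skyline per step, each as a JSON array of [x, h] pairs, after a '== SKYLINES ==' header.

== SKYLINES ==
[[12,16],[26,0]]
[[12,16],[26,0]]
[[12,16],[26,14],[30,0]]
[[12,16],[26,14],[30,0]]
[[12,16],[26,14],[30,11],[32,0]]
[[12,16],[26,14],[30,12],[34,0]]
[[12,16],[26,14],[30,12],[34,0],[48,12],[50,0]]
[[12,16],[26,14],[30,12],[34,0],[48,12],[50,0]]
[[5,16],[9,0],[12,16],[26,14],[30,12],[34,0],[48,12],[50,0]]
[[5,16],[9,0],[12,16],[26,14],[30,12],[34,2],[35,0],[48,12],[50,0]]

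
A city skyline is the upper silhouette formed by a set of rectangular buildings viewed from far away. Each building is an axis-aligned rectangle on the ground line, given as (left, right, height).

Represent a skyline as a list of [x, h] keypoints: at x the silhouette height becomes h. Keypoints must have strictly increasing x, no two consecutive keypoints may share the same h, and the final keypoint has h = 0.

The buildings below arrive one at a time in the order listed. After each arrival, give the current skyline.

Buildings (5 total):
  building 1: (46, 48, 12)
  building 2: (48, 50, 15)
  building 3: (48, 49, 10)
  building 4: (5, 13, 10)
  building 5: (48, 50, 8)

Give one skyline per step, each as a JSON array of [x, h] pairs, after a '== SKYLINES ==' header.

== SKYLINES ==
[[46,12],[48,0]]
[[46,12],[48,15],[50,0]]
[[46,12],[48,15],[50,0]]
[[5,10],[13,0],[46,12],[48,15],[50,0]]
[[5,10],[13,0],[46,12],[48,15],[50,0]]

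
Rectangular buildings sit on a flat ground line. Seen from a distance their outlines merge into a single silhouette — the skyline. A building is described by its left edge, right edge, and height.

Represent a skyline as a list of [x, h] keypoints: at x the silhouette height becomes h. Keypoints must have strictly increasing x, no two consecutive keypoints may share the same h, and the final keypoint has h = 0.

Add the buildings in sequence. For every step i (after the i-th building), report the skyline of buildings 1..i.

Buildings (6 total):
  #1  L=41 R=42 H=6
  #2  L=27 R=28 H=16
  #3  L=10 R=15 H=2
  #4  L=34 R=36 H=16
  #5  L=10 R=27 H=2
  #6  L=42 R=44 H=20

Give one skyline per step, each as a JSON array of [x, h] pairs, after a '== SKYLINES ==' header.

== SKYLINES ==
[[41,6],[42,0]]
[[27,16],[28,0],[41,6],[42,0]]
[[10,2],[15,0],[27,16],[28,0],[41,6],[42,0]]
[[10,2],[15,0],[27,16],[28,0],[34,16],[36,0],[41,6],[42,0]]
[[10,2],[27,16],[28,0],[34,16],[36,0],[41,6],[42,0]]
[[10,2],[27,16],[28,0],[34,16],[36,0],[41,6],[42,20],[44,0]]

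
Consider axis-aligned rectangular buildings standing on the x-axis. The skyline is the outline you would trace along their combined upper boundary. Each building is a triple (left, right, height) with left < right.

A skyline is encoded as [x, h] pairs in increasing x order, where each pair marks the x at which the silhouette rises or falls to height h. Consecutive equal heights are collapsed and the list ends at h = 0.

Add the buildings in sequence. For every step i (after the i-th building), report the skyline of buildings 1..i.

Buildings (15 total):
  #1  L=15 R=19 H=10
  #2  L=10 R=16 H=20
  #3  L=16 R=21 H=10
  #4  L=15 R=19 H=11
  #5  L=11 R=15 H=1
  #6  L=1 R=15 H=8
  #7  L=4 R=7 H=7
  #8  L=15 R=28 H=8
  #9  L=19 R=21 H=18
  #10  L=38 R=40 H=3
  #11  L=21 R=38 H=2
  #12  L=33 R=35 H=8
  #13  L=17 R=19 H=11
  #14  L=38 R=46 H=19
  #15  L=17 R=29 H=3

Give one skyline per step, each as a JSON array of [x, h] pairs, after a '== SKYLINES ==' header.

== SKYLINES ==
[[15,10],[19,0]]
[[10,20],[16,10],[19,0]]
[[10,20],[16,10],[21,0]]
[[10,20],[16,11],[19,10],[21,0]]
[[10,20],[16,11],[19,10],[21,0]]
[[1,8],[10,20],[16,11],[19,10],[21,0]]
[[1,8],[10,20],[16,11],[19,10],[21,0]]
[[1,8],[10,20],[16,11],[19,10],[21,8],[28,0]]
[[1,8],[10,20],[16,11],[19,18],[21,8],[28,0]]
[[1,8],[10,20],[16,11],[19,18],[21,8],[28,0],[38,3],[40,0]]
[[1,8],[10,20],[16,11],[19,18],[21,8],[28,2],[38,3],[40,0]]
[[1,8],[10,20],[16,11],[19,18],[21,8],[28,2],[33,8],[35,2],[38,3],[40,0]]
[[1,8],[10,20],[16,11],[19,18],[21,8],[28,2],[33,8],[35,2],[38,3],[40,0]]
[[1,8],[10,20],[16,11],[19,18],[21,8],[28,2],[33,8],[35,2],[38,19],[46,0]]
[[1,8],[10,20],[16,11],[19,18],[21,8],[28,3],[29,2],[33,8],[35,2],[38,19],[46,0]]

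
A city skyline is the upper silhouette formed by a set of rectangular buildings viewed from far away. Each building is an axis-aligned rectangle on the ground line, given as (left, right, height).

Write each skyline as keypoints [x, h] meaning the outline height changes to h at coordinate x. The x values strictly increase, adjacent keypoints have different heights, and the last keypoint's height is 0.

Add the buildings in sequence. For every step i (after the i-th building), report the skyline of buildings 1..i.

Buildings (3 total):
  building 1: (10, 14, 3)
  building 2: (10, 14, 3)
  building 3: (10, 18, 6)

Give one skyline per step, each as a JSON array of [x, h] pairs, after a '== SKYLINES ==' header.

== SKYLINES ==
[[10,3],[14,0]]
[[10,3],[14,0]]
[[10,6],[18,0]]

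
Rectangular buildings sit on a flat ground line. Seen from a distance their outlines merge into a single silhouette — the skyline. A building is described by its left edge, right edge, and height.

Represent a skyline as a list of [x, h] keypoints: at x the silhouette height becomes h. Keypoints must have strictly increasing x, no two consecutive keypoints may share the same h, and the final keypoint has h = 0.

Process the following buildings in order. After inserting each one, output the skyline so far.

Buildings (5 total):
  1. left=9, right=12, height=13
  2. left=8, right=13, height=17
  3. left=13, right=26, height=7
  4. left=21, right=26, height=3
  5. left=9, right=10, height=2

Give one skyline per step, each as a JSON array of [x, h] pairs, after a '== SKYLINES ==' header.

== SKYLINES ==
[[9,13],[12,0]]
[[8,17],[13,0]]
[[8,17],[13,7],[26,0]]
[[8,17],[13,7],[26,0]]
[[8,17],[13,7],[26,0]]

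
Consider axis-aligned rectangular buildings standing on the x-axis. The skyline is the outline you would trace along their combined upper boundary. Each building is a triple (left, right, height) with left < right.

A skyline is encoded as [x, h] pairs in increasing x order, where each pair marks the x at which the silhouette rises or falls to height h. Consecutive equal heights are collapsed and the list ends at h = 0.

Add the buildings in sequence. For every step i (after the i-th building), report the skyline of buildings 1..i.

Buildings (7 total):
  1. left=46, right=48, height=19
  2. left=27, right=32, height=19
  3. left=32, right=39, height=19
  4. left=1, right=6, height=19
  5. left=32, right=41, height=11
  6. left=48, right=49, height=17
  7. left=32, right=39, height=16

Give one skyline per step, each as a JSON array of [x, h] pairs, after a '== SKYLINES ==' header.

== SKYLINES ==
[[46,19],[48,0]]
[[27,19],[32,0],[46,19],[48,0]]
[[27,19],[39,0],[46,19],[48,0]]
[[1,19],[6,0],[27,19],[39,0],[46,19],[48,0]]
[[1,19],[6,0],[27,19],[39,11],[41,0],[46,19],[48,0]]
[[1,19],[6,0],[27,19],[39,11],[41,0],[46,19],[48,17],[49,0]]
[[1,19],[6,0],[27,19],[39,11],[41,0],[46,19],[48,17],[49,0]]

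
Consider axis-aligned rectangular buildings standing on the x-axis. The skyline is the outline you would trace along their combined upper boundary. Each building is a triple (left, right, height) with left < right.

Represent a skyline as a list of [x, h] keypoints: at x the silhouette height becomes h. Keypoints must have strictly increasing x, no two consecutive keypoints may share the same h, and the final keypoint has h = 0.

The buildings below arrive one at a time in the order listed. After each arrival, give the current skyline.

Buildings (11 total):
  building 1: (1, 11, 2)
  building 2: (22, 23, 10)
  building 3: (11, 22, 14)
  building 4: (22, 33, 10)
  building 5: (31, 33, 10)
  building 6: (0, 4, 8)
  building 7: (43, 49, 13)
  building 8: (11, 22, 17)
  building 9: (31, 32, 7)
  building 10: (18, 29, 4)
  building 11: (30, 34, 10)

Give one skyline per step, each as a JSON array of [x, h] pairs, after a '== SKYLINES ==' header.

== SKYLINES ==
[[1,2],[11,0]]
[[1,2],[11,0],[22,10],[23,0]]
[[1,2],[11,14],[22,10],[23,0]]
[[1,2],[11,14],[22,10],[33,0]]
[[1,2],[11,14],[22,10],[33,0]]
[[0,8],[4,2],[11,14],[22,10],[33,0]]
[[0,8],[4,2],[11,14],[22,10],[33,0],[43,13],[49,0]]
[[0,8],[4,2],[11,17],[22,10],[33,0],[43,13],[49,0]]
[[0,8],[4,2],[11,17],[22,10],[33,0],[43,13],[49,0]]
[[0,8],[4,2],[11,17],[22,10],[33,0],[43,13],[49,0]]
[[0,8],[4,2],[11,17],[22,10],[34,0],[43,13],[49,0]]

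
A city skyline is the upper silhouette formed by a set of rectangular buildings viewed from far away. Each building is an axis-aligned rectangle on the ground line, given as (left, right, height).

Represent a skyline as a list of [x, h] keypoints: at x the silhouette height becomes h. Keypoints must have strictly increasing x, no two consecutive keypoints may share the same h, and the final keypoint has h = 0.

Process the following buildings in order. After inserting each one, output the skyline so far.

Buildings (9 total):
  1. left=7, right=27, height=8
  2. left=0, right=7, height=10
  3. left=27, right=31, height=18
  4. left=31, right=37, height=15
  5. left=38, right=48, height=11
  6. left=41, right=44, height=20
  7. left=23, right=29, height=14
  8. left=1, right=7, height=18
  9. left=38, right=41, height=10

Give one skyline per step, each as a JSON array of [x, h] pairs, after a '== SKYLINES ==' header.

== SKYLINES ==
[[7,8],[27,0]]
[[0,10],[7,8],[27,0]]
[[0,10],[7,8],[27,18],[31,0]]
[[0,10],[7,8],[27,18],[31,15],[37,0]]
[[0,10],[7,8],[27,18],[31,15],[37,0],[38,11],[48,0]]
[[0,10],[7,8],[27,18],[31,15],[37,0],[38,11],[41,20],[44,11],[48,0]]
[[0,10],[7,8],[23,14],[27,18],[31,15],[37,0],[38,11],[41,20],[44,11],[48,0]]
[[0,10],[1,18],[7,8],[23,14],[27,18],[31,15],[37,0],[38,11],[41,20],[44,11],[48,0]]
[[0,10],[1,18],[7,8],[23,14],[27,18],[31,15],[37,0],[38,11],[41,20],[44,11],[48,0]]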